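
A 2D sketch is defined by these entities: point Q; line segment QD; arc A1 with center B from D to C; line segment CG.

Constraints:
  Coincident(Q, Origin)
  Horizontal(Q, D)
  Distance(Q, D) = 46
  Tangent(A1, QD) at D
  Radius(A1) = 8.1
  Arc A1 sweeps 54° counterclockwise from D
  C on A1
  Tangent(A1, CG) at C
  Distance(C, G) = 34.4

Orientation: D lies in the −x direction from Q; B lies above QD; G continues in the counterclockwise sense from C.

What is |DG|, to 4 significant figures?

41.09

Q is at the origin; Q and D share the same y with |QD| = 46.0 and D on the −x side, so D = (-46.00, 0.000). A1 meets QD tangentially, so BD is at right angles to QD, so B = D + (0, 8.1) = (-46.00, 8.100). On A1, D sits at bearing -90° from B; a 54° counterclockwise sweep puts C at bearing -36°, so C = B + 8.1·(cos -36°, sin -36°) = (-39.45, 3.339). A1 meets CG tangentially, so BC is at right angles to CG, so CG runs along (−sin -36°, cos -36°); with |CG| = 34.4, G = (-19.23, 31.17). Then |DG| = |G − D| = 41.09.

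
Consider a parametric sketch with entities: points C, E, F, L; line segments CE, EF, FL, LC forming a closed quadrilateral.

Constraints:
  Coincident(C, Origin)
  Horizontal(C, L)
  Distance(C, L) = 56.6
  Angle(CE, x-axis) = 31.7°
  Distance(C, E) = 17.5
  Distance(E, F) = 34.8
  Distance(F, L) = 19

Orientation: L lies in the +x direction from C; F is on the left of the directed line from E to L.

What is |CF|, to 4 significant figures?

51.71

Checks: |EF| = 34.80 ✓; |FL| = 19.00 ✓.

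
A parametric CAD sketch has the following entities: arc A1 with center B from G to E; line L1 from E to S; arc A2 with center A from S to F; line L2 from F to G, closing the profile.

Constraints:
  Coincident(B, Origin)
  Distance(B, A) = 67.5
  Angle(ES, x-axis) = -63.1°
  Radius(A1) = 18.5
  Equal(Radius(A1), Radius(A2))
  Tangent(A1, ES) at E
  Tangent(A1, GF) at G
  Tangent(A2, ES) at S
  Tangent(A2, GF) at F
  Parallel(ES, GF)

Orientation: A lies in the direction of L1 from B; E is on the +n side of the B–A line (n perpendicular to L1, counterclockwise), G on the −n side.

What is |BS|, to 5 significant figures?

69.989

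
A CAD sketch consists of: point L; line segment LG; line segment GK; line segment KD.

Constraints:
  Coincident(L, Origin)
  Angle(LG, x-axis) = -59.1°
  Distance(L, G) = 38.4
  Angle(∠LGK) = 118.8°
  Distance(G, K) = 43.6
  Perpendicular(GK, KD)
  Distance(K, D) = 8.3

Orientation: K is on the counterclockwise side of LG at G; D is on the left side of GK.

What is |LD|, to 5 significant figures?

67.074

∠LGK = 118.8°, so GK runs at -59.1° + (180° − 118.8°) = 2.1000° from the x-axis; with |GK| = 43.6, K = G + 43.6·(cos 2.1000°, sin 2.1000°) = (63.291, -31.352). GK is perpendicular to KD; with |KD| = 8.3 on the left of GK, D = K + 8.3·(-0.036644, 0.99933) = (62.987, -23.058). Then |LD| = |D − L| = 67.074.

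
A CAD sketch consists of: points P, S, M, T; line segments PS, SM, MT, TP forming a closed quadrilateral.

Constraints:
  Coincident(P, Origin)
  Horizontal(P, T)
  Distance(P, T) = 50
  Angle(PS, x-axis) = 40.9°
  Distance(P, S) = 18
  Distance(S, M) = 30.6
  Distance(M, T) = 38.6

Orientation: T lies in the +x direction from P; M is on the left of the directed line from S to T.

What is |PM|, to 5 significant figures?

48.481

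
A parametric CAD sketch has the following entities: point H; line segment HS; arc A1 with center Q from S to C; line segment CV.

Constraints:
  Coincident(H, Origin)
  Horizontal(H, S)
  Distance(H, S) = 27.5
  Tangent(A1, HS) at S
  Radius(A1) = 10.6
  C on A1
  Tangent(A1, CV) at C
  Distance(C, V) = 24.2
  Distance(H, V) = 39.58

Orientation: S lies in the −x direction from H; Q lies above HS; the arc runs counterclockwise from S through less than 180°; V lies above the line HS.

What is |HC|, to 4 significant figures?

20.22

Checks: H = (0.00, 0.00) ✓; |QC| = 10.60 ✓; ∠(QC, CV) = 90.00° ✓; |CV| = 24.20 ✓; |HV| = 39.58 ✓.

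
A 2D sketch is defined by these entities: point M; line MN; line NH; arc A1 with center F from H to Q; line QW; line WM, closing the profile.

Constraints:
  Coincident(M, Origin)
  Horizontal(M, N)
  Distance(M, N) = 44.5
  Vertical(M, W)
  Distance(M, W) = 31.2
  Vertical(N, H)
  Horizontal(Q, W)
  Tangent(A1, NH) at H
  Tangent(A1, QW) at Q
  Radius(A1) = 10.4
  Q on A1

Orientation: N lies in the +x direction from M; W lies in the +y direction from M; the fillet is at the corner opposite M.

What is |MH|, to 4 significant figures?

49.12

The virtual corner opposite M is at (44.50, 31.20). Since A1 is tangent to NH there, FH ⟂ NH and since A1 is tangent to QW there, FQ ⟂ QW, with radius 10.4, so the center F sits 10.4 in from both sides at F = (34.10, 20.80). That places the tangent points at H = (44.50, 20.80) on NH and Q = (34.10, 31.20) on QW. Then |MH| = |H − M| = 49.12.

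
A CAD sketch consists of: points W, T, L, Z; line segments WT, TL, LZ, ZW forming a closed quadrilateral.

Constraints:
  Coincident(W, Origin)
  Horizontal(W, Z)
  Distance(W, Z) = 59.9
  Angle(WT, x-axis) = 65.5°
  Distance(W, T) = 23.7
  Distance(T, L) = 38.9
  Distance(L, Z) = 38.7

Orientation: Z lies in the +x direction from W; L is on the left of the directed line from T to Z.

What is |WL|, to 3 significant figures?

58.4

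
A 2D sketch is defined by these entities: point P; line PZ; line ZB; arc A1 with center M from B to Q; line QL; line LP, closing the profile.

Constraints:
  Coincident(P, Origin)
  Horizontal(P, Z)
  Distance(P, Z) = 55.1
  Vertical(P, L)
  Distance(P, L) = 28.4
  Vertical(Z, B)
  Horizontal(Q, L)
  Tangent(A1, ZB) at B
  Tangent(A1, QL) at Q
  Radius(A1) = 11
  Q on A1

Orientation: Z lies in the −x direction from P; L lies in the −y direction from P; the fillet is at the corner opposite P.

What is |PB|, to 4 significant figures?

57.78

The virtual corner opposite P is at (-55.10, -28.40). The tangent condition forces MB to be normal to ZB and since A1 is tangent to QL there, MQ ⟂ QL, with radius 11.0, so the center M sits 11.0 in from both sides at M = (-44.10, -17.40). That places the tangent points at B = (-55.10, -17.40) on ZB and Q = (-44.10, -28.40) on QL. Then |PB| = |B − P| = 57.78.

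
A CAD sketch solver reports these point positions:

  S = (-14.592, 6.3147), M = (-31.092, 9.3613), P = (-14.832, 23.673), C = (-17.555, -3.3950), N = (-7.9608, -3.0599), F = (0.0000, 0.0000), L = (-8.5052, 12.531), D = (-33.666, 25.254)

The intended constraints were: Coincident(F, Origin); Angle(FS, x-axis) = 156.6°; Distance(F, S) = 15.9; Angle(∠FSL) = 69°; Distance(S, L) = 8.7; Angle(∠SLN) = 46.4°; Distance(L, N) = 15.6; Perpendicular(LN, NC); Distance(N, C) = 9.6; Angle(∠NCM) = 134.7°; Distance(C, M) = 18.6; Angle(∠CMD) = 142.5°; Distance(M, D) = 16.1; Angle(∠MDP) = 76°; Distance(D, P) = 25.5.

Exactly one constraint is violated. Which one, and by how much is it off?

Distance(D, P) = 25.5 — off by 6.60.

F = (0.00, 0.00) ✓; FS at 156.6° ✓; |FS| = 15.90 ✓; ∠FSL = 69.00° ✓; |SL| = 8.700 ✓; ∠SLN = 46.40° ✓; |LN| = 15.60 ✓; ∠(LN, NC) = 90.00° ✓; |NC| = 9.600 ✓; ∠NCM = 134.7° ✓; |CM| = 18.60 ✓; ∠CMD = 142.5° ✓; |MD| = 16.10 ✓; ∠MDP = 76.00° ✓; |DP| = 18.90 ✗.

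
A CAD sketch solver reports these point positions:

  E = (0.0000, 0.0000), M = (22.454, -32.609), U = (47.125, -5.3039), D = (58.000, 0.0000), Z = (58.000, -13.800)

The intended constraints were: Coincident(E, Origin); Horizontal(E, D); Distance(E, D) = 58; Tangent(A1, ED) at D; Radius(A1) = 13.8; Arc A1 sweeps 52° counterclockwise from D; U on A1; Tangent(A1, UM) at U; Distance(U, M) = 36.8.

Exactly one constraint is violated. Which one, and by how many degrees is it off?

Tangent(A1, UM) at U — off by 4.10°.

E = (0.00, 0.00) ✓; E.y = 0.00, D.y = 0.00 ✓; |ED| = 58.00 ✓; ∠(ZD, DE) = 90.00° ✓; |ZD| = 13.80 ✓; bearing(Z→U) − bearing(Z→D) = 52.00° ✓; |ZU| = 13.80 ✓; ∠(ZU, UM) = 94.10° ✗; |UM| = 36.80 ✓.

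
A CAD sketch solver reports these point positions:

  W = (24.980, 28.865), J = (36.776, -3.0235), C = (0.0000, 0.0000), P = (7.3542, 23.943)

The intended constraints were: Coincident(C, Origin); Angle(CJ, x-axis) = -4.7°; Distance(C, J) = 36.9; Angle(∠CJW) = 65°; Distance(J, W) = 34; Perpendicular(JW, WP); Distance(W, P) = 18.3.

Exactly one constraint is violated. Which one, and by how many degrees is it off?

Perpendicular(JW, WP) — off by 4.70°.

C = (0.00, 0.00) ✓; CJ at -4.700° ✓; |CJ| = 36.90 ✓; ∠CJW = 65.00° ✓; |JW| = 34.00 ✓; ∠(JW, WP) = 85.30° ✗; |WP| = 18.30 ✓.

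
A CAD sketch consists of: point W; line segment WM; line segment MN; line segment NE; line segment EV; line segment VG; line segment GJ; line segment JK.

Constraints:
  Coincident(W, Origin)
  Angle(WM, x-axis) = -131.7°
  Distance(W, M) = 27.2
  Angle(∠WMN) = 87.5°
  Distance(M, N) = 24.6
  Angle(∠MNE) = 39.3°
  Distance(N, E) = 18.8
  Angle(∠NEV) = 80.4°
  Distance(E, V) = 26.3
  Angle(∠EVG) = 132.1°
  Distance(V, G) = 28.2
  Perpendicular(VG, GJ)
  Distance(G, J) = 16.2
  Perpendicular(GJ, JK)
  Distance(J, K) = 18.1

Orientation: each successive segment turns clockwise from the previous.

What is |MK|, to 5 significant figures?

21.947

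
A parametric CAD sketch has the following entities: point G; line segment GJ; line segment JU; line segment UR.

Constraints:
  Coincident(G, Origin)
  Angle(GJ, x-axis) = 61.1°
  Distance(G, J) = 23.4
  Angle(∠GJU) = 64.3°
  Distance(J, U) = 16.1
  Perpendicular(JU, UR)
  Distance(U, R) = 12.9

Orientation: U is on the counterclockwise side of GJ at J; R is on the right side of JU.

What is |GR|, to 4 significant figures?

34.50

G is at the origin; GJ runs at 61.1° with length 23.4, so J = 23.4·(cos 61.1°, sin 61.1°) = (11.31, 20.49). ∠GJU = 64.3°, so JU runs at 61.1° + (180° − 64.3°) = 176.8° from the x-axis; with |JU| = 16.1, U = J + 16.1·(cos 176.8°, sin 176.8°) = (-4.766, 21.38). JU ⟂ UR; with |UR| = 12.9 on the right of JU, R = U + 12.9·(0.05582, 0.9984) = (-4.046, 34.26). Then |GR| = |R − G| = 34.50.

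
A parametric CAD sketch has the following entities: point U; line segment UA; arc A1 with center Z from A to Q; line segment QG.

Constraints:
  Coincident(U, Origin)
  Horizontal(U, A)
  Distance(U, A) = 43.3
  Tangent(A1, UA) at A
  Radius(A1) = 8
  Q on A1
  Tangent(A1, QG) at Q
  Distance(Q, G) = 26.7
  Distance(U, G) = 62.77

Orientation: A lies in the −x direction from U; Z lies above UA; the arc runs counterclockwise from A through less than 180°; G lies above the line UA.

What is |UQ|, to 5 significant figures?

38.972

Checks: |ZQ| = 8.000 ✓; ∠(ZQ, QG) = 90.00° ✓; |QG| = 26.70 ✓; |UG| = 62.77 ✓.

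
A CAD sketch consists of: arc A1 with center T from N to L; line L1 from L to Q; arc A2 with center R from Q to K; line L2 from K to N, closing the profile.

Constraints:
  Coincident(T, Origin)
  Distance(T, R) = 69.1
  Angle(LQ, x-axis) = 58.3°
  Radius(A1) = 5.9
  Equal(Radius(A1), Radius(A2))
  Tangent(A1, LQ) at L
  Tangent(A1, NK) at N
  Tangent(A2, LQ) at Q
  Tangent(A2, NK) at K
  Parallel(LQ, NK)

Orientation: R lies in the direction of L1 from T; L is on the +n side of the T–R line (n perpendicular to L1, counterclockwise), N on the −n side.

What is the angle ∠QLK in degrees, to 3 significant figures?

9.69°

Tangency of A1 to both parallel lines with radius 5.9 puts L and N at T ± 5.9·n: L = (-5.02, 3.10), N = (5.02, -3.10). Equal radii place Q and K the same way about R: Q = R + 5.9·n = (31.3, 61.9), K = R − 5.9·n = (41.3, 55.7). Then cos ∠QLK = LQ·LK / (|LQ||LK|), giving 9.69°.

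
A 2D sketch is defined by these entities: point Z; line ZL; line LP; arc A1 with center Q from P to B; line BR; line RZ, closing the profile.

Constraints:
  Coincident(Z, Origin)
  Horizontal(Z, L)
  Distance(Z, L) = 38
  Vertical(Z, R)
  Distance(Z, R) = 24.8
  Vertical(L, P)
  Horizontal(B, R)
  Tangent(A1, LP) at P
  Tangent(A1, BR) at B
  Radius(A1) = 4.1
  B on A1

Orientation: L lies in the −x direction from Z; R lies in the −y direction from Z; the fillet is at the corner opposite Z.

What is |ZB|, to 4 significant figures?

42.00

The virtual corner opposite Z is at (-38.00, -24.80). A1 meets LP tangentially, so QP is at right angles to LP and A1 meets BR tangentially, so QB is at right angles to BR, with radius 4.1, so the center Q sits 4.1 in from both sides at Q = (-33.90, -20.70). That places the tangent points at P = (-38.00, -20.70) on LP and B = (-33.90, -24.80) on BR. Then |ZB| = |B − Z| = 42.00.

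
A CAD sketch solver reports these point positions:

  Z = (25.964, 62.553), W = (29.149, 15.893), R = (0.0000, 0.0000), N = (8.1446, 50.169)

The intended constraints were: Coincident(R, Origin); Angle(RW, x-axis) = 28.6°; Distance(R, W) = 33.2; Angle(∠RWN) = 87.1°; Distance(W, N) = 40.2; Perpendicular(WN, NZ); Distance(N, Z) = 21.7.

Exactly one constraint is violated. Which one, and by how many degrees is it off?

Perpendicular(WN, NZ) — off by 3.30°.

R = (0.00, 0.00) ✓; RW at 28.60° ✓; |RW| = 33.20 ✓; ∠RWN = 87.10° ✓; |WN| = 40.20 ✓; ∠(WN, NZ) = 86.70° ✗; |NZ| = 21.70 ✓.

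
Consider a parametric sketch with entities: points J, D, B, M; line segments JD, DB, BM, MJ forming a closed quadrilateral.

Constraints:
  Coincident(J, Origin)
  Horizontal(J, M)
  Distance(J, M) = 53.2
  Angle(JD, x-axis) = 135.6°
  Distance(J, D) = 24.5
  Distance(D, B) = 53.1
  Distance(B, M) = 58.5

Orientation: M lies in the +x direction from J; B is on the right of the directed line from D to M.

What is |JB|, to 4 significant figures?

31.70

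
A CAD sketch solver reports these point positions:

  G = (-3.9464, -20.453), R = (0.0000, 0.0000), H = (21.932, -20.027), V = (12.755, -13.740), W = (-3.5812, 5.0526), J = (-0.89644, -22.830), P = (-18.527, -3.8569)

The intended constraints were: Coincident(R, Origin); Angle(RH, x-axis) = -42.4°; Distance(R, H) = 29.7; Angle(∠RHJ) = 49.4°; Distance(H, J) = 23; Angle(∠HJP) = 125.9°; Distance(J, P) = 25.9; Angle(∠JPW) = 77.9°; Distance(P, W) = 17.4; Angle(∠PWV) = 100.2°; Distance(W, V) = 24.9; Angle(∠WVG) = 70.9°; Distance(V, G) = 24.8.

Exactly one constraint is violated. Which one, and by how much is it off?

Distance(V, G) = 24.8 — off by 6.80.

R = (0.00, 0.00) ✓; RH at -42.40° ✓; |RH| = 29.70 ✓; ∠RHJ = 49.40° ✓; |HJ| = 23.00 ✓; ∠HJP = 125.9° ✓; |JP| = 25.90 ✓; ∠JPW = 77.90° ✓; |PW| = 17.40 ✓; ∠PWV = 100.2° ✓; |WV| = 24.90 ✓; ∠WVG = 70.90° ✓; |VG| = 18.00 ✗.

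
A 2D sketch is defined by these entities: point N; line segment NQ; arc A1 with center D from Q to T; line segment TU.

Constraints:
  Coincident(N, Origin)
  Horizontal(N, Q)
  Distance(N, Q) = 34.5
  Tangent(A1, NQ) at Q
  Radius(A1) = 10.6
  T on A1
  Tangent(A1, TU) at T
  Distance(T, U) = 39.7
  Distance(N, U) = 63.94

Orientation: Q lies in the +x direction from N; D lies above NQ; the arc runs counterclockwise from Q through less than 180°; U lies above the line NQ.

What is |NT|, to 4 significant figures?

46.63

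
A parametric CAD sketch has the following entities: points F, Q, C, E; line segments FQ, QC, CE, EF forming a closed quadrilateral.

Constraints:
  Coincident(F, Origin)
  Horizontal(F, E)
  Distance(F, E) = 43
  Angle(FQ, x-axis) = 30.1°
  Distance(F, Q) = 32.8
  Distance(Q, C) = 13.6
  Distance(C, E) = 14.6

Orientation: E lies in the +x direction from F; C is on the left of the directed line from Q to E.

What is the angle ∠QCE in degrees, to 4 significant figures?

102.6°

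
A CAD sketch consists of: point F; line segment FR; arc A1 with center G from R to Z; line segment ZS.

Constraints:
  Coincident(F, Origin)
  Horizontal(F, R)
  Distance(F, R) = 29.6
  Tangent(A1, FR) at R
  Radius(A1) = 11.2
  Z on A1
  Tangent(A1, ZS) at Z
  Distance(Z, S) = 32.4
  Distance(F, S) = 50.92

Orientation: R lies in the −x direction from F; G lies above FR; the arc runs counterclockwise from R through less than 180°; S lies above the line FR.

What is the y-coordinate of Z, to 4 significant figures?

13.03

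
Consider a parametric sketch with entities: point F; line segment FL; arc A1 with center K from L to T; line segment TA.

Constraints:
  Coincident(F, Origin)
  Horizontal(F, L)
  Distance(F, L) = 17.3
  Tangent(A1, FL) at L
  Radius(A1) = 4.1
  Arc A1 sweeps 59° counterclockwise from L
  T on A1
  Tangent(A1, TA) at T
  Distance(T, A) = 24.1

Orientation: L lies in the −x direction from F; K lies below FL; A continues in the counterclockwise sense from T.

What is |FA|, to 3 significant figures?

40.2

F is at the origin; F and L share the same y with |FL| = 17.3 and L on the −x side, so L = (-17.3, 0.00). The tangent condition forces KL to be normal to FL, so K = L + (0, -4.1) = (-17.3, -4.10). On A1, L sits at bearing 90° from K; a 59° counterclockwise sweep puts T at bearing 149°, so T = K + 4.1·(cos 149°, sin 149°) = (-20.8, -1.99). A1 meets TA tangentially, so KT is at right angles to TA, so TA runs along (−sin 149°, cos 149°); with |TA| = 24.1, A = (-33.2, -22.6). Then |FA| = |A − F| = 40.2.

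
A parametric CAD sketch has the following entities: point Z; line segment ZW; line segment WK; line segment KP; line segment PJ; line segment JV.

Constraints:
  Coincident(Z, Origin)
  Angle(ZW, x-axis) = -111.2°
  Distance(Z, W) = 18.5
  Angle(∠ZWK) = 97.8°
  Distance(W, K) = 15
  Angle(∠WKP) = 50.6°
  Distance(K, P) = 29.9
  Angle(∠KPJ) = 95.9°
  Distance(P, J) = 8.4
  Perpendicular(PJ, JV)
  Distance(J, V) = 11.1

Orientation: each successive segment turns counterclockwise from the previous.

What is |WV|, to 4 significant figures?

10.41

Z is at the origin; ZW runs at -111.2° with length 18.5, so W = (-6.690, -17.25). ∠ZWK = 97.8° gives WK at -29.00° from the x-axis; with |WK| = 15.0, K = (6.429, -24.52). ∠WKP = 50.6° gives KP at 100.4° from the x-axis; with |KP| = 29.9, P = (1.032, 4.889). ∠KPJ = 95.9° gives PJ at -175.5° from the x-axis; with |PJ| = 8.4, J = (-7.342, 4.230). PJ is perpendicular to JV, so JV runs at -85.50°; with |JV| = 11.1, V = (-6.471, -6.836). Then |WV| = |V − W| = 10.41.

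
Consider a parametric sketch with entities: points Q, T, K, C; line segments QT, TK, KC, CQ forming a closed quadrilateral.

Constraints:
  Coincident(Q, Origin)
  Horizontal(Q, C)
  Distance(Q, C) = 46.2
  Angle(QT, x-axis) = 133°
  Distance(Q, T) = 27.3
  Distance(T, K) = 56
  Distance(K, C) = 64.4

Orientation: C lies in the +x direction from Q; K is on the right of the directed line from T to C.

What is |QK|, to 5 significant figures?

35.865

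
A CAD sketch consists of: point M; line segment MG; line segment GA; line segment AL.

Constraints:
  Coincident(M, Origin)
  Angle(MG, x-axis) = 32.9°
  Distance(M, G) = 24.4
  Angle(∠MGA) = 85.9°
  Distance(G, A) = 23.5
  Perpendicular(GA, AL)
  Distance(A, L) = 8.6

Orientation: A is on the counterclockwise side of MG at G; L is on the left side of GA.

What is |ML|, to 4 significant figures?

26.85

∠MGA = 85.9°, so GA runs at 32.9° + (180° − 85.9°) = 127.0° from the x-axis; with |GA| = 23.5, A = G + 23.5·(cos 127.0°, sin 127.0°) = (6.344, 32.02). GA is perpendicular to AL; with |AL| = 8.6 on the left of GA, L = A + 8.6·(-0.7986, -0.6018) = (-0.5242, 26.85). Then |ML| = |L − M| = 26.85.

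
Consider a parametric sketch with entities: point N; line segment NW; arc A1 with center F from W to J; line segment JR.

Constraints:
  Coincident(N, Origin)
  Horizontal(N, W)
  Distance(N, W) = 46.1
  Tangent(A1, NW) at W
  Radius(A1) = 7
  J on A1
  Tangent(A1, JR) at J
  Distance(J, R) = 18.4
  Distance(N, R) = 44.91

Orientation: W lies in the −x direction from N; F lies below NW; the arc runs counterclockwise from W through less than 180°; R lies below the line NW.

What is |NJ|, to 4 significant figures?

52.32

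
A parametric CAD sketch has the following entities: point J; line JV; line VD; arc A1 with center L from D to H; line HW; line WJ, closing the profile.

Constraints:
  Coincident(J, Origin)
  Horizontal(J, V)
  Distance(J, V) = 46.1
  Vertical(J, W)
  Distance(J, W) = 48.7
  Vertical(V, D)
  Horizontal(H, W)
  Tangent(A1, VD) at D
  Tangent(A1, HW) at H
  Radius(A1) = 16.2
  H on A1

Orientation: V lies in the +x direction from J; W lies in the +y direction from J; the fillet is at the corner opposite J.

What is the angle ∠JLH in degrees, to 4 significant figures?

137.4°

The virtual corner opposite J is at (46.10, 48.70). Tangency of A1 to VD means the radius LD is perpendicular to VD and the tangent condition forces LH to be normal to HW, with radius 16.2, so the center L sits 16.2 in from both sides at L = (29.90, 32.50). That places the tangent points at D = (46.10, 32.50) on VD and H = (29.90, 48.70) on HW. Then cos ∠JLH = LJ·LH / (|LJ||LH|), giving 137.4°.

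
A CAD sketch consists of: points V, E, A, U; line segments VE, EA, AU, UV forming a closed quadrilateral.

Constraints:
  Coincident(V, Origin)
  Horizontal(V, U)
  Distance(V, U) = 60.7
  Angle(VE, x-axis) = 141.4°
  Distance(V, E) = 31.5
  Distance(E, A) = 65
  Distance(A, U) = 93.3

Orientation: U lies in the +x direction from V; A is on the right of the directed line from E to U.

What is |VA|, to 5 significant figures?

49.834

V is at the origin; V and U share the same y with |VU| = 60.7 and U in +x, so U = (60.7, 0). VE runs at 141.4° with |VE| = 31.5, so E = (-24.618, 19.652). A is determined by |EA| = 65.0 and |AU| = 93.3 together: it lies at the intersection of circle(E, 65.0) and circle(U, 93.3). With |EU| = 87.552, the foot of the radical line on EU is 18.192 from E and the perpendicular offset is √(65.0² − 18.192²) = 62.402. Taking the right-of-EU solution: A = (-20.897, -45.241).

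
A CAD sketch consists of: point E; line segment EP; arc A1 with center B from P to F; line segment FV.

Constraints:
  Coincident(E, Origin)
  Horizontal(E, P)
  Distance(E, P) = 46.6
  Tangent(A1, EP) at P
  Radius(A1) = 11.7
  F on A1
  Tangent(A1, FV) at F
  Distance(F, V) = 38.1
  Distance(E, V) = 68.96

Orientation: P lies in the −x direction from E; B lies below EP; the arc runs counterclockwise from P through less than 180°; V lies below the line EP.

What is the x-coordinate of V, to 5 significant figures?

-45.807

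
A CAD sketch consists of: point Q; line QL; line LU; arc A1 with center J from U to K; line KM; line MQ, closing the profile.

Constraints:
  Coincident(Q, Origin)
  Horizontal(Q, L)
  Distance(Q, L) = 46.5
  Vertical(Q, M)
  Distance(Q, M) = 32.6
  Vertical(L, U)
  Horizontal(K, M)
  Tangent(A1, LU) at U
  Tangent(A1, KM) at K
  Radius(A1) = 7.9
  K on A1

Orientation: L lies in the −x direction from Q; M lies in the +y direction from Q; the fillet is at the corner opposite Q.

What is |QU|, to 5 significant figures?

52.653

Q is at the origin; Q and L share the same y with |QL| = 46.5 and L on the −x side, so L = (-46.500, 0.0000). QM is vertical with |QM| = 32.6 and M on the +y side, so M = (0.0000, 32.600). The virtual corner opposite Q is at (-46.500, 32.600). Tangency of A1 to LU means the radius JU is perpendicular to LU and since A1 is tangent to KM there, JK ⟂ KM, with radius 7.9, so the center J sits 7.9 in from both sides at J = (-38.600, 24.700). That places the tangent points at U = (-46.500, 24.700) on LU and K = (-38.600, 32.600) on KM. Then |QU| = |U − Q| = 52.653.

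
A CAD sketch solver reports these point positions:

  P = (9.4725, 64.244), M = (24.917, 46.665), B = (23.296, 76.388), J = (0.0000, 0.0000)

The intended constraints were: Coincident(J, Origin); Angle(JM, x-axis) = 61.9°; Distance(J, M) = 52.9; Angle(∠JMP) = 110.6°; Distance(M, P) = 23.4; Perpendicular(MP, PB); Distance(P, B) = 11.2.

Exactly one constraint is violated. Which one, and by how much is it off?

Distance(P, B) = 11.2 — off by 7.20.

J = (0.00, 0.00) ✓; JM at 61.90° ✓; |JM| = 52.90 ✓; ∠JMP = 110.6° ✓; |MP| = 23.40 ✓; ∠(MP, PB) = 90.00° ✓; |PB| = 18.40 ✗.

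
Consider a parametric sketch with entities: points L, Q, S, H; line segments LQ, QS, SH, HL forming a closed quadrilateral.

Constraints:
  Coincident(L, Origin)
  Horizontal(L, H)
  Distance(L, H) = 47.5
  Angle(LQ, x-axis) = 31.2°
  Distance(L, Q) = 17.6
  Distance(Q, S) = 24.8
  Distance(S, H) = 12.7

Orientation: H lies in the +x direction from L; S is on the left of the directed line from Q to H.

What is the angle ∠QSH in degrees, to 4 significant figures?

124.8°

Checks: |QS| = 24.80 ✓; |SH| = 12.70 ✓.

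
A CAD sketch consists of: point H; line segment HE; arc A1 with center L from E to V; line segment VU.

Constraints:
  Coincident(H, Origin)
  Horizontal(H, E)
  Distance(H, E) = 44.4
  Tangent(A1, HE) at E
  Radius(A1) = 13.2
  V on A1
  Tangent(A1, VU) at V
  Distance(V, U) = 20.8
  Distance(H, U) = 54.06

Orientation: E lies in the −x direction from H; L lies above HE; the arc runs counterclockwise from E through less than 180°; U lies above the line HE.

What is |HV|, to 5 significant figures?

36.593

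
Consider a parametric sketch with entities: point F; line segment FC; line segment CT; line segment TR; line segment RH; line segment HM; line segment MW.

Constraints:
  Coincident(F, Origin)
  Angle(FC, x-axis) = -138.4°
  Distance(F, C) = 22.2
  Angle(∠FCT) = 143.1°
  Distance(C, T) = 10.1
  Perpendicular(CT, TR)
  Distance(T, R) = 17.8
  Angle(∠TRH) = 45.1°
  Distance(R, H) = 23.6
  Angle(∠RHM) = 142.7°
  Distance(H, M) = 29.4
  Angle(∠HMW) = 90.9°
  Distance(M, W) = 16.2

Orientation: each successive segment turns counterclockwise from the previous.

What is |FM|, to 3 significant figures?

41.9

F is at the origin; FC runs at -138.4° with length 22.2, so C = (-16.6, -14.7). ∠FCT = 143.1° gives CT at -102° from the x-axis; with |CT| = 10.1, T = (-18.6, -24.6). CT ⟂ TR, so TR runs at -11.5°; with |TR| = 17.8, R = (-1.17, -28.2). ∠TRH = 45.1° gives RH at 123° from the x-axis; with |RH| = 23.6, H = (-14.2, -8.48). ∠RHM = 142.7° gives HM at 161° from the x-axis; with |HM| = 29.4, M = (-41.9, 1.23). Then |FM| = |M − F| = 41.9.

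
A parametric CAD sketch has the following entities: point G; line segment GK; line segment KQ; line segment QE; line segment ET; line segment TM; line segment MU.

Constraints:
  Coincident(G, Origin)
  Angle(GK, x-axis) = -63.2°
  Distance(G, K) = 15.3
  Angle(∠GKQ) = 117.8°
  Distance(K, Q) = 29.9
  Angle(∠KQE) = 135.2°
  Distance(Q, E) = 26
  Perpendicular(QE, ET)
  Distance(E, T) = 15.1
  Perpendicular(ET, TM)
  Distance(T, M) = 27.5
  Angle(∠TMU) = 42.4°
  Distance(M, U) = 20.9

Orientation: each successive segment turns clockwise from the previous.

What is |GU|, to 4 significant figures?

46.31

G is at the origin; GK runs at -63.2° with length 15.3, so K = (6.898, -13.66). ∠GKQ = 117.8° gives KQ at -125.4° from the x-axis; with |KQ| = 29.9, Q = (-10.42, -38.03). ∠KQE = 135.2° gives QE at -170.2° from the x-axis; with |QE| = 26.0, E = (-36.04, -42.45). The perpendicularity gives ET at right angles to QE, so ET runs at 99.80°; with |ET| = 15.1, T = (-38.61, -27.57). ET ⟂ TM, so TM runs at 9.800°; with |TM| = 27.5, M = (-11.51, -22.89). ∠TMU = 42.4° gives MU at -127.8° from the x-axis; with |MU| = 20.9, U = (-24.32, -39.41). Then |GU| = |U − G| = 46.31.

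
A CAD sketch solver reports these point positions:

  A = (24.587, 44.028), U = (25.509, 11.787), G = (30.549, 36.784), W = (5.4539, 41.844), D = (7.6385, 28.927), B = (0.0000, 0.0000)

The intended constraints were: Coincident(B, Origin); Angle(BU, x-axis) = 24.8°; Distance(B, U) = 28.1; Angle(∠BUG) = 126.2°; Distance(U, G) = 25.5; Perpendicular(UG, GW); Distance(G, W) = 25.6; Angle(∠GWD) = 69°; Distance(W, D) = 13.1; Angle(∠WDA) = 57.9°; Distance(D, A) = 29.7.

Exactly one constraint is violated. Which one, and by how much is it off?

Distance(D, A) = 29.7 — off by 7.00.

B = (0.00, 0.00) ✓; BU at 24.80° ✓; |BU| = 28.10 ✓; ∠BUG = 126.2° ✓; |UG| = 25.50 ✓; ∠(UG, GW) = 90.00° ✓; |GW| = 25.60 ✓; ∠GWD = 69.00° ✓; |WD| = 13.10 ✓; ∠WDA = 57.90° ✓; |DA| = 22.70 ✗.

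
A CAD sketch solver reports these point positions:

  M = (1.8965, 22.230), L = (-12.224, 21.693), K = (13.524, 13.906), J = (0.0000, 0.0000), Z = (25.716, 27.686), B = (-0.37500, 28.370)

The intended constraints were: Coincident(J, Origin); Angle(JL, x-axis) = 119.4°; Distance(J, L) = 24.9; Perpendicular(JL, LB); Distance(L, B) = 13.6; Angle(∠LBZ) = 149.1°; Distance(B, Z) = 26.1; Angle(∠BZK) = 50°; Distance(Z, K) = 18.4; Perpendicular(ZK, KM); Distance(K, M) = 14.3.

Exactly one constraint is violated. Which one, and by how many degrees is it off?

Perpendicular(ZK, KM) — off by 5.90°.

J = (0.00, 0.00) ✓; JL at 119.4° ✓; |JL| = 24.90 ✓; ∠(JL, LB) = 90.00° ✓; |LB| = 13.60 ✓; ∠LBZ = 149.1° ✓; |BZ| = 26.10 ✓; ∠BZK = 50.00° ✓; |ZK| = 18.40 ✓; ∠(ZK, KM) = 84.10° ✗; |KM| = 14.30 ✓.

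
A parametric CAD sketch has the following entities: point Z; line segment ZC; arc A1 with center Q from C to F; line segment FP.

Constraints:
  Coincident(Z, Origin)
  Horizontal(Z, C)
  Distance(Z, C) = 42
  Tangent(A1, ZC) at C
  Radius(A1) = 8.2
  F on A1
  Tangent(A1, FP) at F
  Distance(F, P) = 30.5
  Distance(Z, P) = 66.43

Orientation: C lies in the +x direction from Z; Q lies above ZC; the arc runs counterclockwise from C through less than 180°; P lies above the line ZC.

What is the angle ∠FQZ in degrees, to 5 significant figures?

159.17°

Z is at the origin; Z and C share the same y with |ZC| = 42.0 and C on the +x side, so C = (42.000, 0.0000). Since A1 is tangent to ZC there, QC ⟂ ZC, so Q = C + (0, 8.2) = (42.000, 8.2000). Since QF ⟂ FP (tangency), |QP| = √(8.2² + 30.5²) = 31.583 regardless of where F sits on A1. So P lies on both circle(Z, 66.43) and circle(Q, 31.583); the above-ZC intersection is P = (55.264, 36.863). F is the foot of the tangent from P: F = (50.081, 6.8066).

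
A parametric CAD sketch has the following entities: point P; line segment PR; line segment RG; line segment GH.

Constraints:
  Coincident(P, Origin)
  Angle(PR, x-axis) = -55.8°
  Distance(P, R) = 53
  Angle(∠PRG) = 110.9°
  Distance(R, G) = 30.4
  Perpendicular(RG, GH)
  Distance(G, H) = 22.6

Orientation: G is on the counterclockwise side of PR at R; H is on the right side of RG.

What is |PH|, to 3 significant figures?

87.4

P is at the origin; PR runs at -55.8° with length 53.0, so R = 53.0·(cos -55.8°, sin -55.8°) = (29.8, -43.8). ∠PRG = 110.9°, so RG runs at -55.8° + (180° − 110.9°) = 13.3° from the x-axis; with |RG| = 30.4, G = R + 30.4·(cos 13.3°, sin 13.3°) = (59.4, -36.8). RG ⟂ GH; with |GH| = 22.6 on the right of RG, H = G + 22.6·(0.230, -0.973) = (64.6, -58.8). Then |PH| = |H − P| = 87.4.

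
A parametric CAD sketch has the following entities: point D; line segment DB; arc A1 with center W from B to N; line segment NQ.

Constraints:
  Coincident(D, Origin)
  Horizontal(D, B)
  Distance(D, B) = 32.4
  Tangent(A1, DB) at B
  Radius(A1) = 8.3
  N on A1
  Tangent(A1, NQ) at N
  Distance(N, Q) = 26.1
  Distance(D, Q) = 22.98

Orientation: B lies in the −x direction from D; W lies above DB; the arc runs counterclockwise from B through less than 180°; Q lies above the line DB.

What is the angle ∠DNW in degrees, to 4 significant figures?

141.8°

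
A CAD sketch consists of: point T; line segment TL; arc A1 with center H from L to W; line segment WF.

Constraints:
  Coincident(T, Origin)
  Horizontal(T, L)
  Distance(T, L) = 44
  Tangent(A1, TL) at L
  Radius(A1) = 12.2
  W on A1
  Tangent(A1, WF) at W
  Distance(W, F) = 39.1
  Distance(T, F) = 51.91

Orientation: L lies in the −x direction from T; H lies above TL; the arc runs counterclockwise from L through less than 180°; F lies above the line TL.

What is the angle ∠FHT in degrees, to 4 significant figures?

73.41°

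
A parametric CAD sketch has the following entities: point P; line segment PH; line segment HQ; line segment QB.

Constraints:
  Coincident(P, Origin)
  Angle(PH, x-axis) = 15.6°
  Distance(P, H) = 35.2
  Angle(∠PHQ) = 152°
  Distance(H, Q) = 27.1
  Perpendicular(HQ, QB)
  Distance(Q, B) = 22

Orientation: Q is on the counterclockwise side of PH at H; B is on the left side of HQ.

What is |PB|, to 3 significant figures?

58.4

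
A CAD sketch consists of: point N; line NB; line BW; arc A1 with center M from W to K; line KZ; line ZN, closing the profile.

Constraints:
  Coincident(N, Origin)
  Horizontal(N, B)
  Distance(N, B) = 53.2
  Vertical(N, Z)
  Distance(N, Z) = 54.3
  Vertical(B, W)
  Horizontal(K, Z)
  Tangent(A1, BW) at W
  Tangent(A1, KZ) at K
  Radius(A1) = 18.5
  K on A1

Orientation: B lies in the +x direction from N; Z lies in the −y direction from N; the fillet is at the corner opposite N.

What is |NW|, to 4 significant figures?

64.12

N is at the origin; N and B share the same y with |NB| = 53.2 and B on the +x side, so B = (53.20, 0.000). N and Z share the same x with |NZ| = 54.3 and Z on the −y side, so Z = (0.000, -54.30). The virtual corner opposite N is at (53.20, -54.30). Tangency of A1 to BW means the radius MW is perpendicular to BW and since A1 is tangent to KZ there, MK ⟂ KZ, with radius 18.5, so the center M sits 18.5 in from both sides at M = (34.70, -35.80). That places the tangent points at W = (53.20, -35.80) on BW and K = (34.70, -54.30) on KZ. Then |NW| = |W − N| = 64.12.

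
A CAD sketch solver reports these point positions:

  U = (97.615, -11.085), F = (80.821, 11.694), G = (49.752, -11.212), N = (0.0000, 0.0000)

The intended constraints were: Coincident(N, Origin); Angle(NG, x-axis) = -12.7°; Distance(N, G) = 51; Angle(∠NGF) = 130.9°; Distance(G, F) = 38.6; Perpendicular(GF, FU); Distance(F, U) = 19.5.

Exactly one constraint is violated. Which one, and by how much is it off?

Distance(F, U) = 19.5 — off by 8.80.

N = (0.00, 0.00) ✓; NG at -12.70° ✓; |NG| = 51.00 ✓; ∠NGF = 130.9° ✓; |GF| = 38.60 ✓; ∠(GF, FU) = 90.00° ✓; |FU| = 28.30 ✗.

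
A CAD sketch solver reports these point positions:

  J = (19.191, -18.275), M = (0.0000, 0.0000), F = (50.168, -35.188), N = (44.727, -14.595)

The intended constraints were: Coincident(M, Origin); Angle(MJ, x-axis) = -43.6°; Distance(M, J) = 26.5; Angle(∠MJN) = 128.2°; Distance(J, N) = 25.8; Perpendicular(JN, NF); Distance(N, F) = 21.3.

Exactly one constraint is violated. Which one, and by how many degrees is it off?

Perpendicular(JN, NF) — off by 6.60°.

M = (0.00, 0.00) ✓; MJ at -43.60° ✓; |MJ| = 26.50 ✓; ∠MJN = 128.2° ✓; |JN| = 25.80 ✓; ∠(JN, NF) = 83.40° ✗; |NF| = 21.30 ✓.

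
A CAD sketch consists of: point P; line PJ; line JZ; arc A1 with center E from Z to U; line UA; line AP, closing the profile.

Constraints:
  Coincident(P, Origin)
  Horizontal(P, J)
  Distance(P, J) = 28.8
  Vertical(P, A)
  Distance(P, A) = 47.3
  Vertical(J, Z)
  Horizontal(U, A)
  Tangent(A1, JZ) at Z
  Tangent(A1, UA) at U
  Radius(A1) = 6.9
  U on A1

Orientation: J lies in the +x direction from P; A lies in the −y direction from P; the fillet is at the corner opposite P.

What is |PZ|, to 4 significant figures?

49.61

P is at the origin; P and J share the same y with |PJ| = 28.8 and J on the +x side, so J = (28.80, 0.000). PA is vertical with |PA| = 47.3 and A on the −y side, so A = (0.000, -47.30). The virtual corner opposite P is at (28.80, -47.30). Tangency of A1 to JZ means the radius EZ is perpendicular to JZ and A1 meets UA tangentially, so EU is at right angles to UA, with radius 6.9, so the center E sits 6.9 in from both sides at E = (21.90, -40.40). That places the tangent points at Z = (28.80, -40.40) on JZ and U = (21.90, -47.30) on UA. Then |PZ| = |Z − P| = 49.61.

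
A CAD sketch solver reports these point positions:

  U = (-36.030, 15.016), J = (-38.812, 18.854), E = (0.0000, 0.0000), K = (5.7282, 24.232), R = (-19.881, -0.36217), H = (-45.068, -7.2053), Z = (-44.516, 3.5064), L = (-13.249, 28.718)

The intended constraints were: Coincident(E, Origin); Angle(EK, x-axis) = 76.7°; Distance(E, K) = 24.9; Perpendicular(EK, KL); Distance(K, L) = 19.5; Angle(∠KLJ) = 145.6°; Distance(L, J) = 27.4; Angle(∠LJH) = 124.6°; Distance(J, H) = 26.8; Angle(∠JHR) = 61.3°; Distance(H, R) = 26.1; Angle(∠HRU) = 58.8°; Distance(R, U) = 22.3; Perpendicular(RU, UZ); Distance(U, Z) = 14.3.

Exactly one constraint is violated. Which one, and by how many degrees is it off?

Perpendicular(RU, UZ) — off by 7.20°.

E = (0.00, 0.00) ✓; EK at 76.70° ✓; |EK| = 24.90 ✓; ∠(EK, KL) = 90.00° ✓; |KL| = 19.50 ✓; ∠KLJ = 145.6° ✓; |LJ| = 27.40 ✓; ∠LJH = 124.6° ✓; |JH| = 26.80 ✓; ∠JHR = 61.30° ✓; |HR| = 26.10 ✓; ∠HRU = 58.80° ✓; |RU| = 22.30 ✓; ∠(RU, UZ) = 97.20° ✗; |UZ| = 14.30 ✓.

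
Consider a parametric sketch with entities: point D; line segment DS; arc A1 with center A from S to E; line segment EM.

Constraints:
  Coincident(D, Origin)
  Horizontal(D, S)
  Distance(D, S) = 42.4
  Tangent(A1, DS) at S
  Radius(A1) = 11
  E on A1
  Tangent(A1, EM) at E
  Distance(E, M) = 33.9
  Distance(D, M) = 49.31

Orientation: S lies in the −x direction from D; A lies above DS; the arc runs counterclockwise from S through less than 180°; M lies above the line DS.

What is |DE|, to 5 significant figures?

32.838

Checks: |AE| = 11.00 ✓; ∠(AE, EM) = 90.00° ✓; |EM| = 33.90 ✓; |DM| = 49.31 ✓.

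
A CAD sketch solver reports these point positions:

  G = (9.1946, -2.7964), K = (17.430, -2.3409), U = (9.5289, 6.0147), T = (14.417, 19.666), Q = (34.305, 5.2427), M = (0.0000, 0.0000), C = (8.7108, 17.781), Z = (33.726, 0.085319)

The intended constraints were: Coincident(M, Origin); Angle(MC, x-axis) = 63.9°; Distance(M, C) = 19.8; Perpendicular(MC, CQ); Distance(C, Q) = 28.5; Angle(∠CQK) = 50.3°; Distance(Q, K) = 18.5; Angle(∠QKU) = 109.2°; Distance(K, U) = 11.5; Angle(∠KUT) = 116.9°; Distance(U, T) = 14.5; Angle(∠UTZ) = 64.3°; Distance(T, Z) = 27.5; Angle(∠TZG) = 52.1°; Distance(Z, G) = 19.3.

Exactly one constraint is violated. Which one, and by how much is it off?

Distance(Z, G) = 19.3 — off by 5.40.

M = (0.00, 0.00) ✓; MC at 63.90° ✓; |MC| = 19.80 ✓; ∠(MC, CQ) = 90.00° ✓; |CQ| = 28.50 ✓; ∠CQK = 50.30° ✓; |QK| = 18.50 ✓; ∠QKU = 109.2° ✓; |KU| = 11.50 ✓; ∠KUT = 116.9° ✓; |UT| = 14.50 ✓; ∠UTZ = 64.30° ✓; |TZ| = 27.50 ✓; ∠TZG = 52.10° ✓; |ZG| = 24.70 ✗.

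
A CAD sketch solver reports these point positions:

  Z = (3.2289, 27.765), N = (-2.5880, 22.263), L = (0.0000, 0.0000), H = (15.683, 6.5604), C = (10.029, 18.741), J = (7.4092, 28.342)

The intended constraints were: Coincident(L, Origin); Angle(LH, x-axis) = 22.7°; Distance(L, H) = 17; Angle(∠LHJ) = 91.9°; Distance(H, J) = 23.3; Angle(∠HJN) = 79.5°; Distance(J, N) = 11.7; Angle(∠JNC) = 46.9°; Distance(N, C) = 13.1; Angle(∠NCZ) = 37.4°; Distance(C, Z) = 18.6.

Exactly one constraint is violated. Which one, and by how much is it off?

Distance(C, Z) = 18.6 — off by 7.30.

L = (0.00, 0.00) ✓; LH at 22.70° ✓; |LH| = 17.00 ✓; ∠LHJ = 91.90° ✓; |HJ| = 23.30 ✓; ∠HJN = 79.50° ✓; |JN| = 11.70 ✓; ∠JNC = 46.90° ✓; |NC| = 13.10 ✓; ∠NCZ = 37.40° ✓; |CZ| = 11.30 ✗.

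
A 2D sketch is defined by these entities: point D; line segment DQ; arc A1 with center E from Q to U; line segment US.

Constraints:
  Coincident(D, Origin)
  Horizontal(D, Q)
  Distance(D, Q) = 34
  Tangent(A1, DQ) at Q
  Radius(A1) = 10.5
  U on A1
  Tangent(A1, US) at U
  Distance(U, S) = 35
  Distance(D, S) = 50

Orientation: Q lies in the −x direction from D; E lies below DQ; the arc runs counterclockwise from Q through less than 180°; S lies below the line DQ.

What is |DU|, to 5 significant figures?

45.644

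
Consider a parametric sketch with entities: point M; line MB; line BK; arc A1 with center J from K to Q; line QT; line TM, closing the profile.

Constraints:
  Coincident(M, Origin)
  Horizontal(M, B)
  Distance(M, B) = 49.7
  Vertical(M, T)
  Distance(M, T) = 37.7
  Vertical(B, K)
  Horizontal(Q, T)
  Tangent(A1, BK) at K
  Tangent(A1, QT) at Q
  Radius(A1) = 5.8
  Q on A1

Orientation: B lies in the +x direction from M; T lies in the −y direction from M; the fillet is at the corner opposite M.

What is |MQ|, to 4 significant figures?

57.87

The virtual corner opposite M is at (49.70, -37.70). Tangency of A1 to BK means the radius JK is perpendicular to BK and since A1 is tangent to QT there, JQ ⟂ QT, with radius 5.8, so the center J sits 5.8 in from both sides at J = (43.90, -31.90). That places the tangent points at K = (49.70, -31.90) on BK and Q = (43.90, -37.70) on QT. Then |MQ| = |Q − M| = 57.87.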